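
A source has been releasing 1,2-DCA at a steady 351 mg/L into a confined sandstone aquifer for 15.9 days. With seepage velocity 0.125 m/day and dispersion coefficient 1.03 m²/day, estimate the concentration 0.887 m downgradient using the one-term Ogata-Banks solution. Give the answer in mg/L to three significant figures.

For a continuous step input, C/C₀ ≈ ½·erfc((x−vt)/(2√(Dt))).
vt = 0.125 × 15.9 = 1.9875 m and 2√(Dt) = 2√(1.03 × 15.9) = 8.094 m.
Argument (x−vt)/(2√(Dt)) = (0.887 − 1.9875)/8.094 = -0.1360; ½·erfc(-0.1360) = 0.5763.
C = 351 × 0.5763 = 202 mg/L.

202 mg/L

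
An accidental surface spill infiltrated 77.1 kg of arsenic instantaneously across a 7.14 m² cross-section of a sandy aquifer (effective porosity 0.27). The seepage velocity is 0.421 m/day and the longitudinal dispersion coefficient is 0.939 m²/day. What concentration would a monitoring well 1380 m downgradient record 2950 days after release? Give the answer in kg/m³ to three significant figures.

For an instantaneous plane source, C(x,t) = M/(n_e·A·√(4πDt)) · exp(−(x−vt)²/(4Dt)), with n_e·A the pore (flow) area.
Plume center vt = 0.421 × 2950 = 1241.95 m, so the well at 1380 m is 138.05 m downgradient of the peak.
√(4πDt) = 186.6 m, giving peak height M/(n_e·A·√(4πDt)) = 77.1/(0.27 × 7.14 × 186.6) = 0.2143 kg/m³.
(x−vt)²/(4Dt) = (138.05)²/(4 × 0.939 × 2950) = 1.720; exp(−1.720) = 0.1791.
C = 0.2143 × 0.1791 = 0.0384 kg/m³.

0.0384 kg/m³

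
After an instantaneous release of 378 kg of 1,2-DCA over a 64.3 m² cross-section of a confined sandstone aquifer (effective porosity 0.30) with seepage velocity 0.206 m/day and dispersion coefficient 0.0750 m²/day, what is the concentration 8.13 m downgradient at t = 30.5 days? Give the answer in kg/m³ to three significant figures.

For an instantaneous plane source, C(x,t) = M/(n_e·A·√(4πDt)) · exp(−(x−vt)²/(4Dt)), with n_e·A the pore (flow) area.
Plume center vt = 0.206 × 30.5 = 6.283 m, so the well at 8.13 m is 1.847 m downgradient of the peak.
√(4πDt) = 5.361 m, giving peak height M/(n_e·A·√(4πDt)) = 378/(0.30 × 64.3 × 5.361) = 3.655 kg/m³.
(x−vt)²/(4Dt) = (1.847)²/(4 × 0.0750 × 30.5) = 0.3728; exp(−0.3728) = 0.6888.
C = 3.655 × 0.6888 = 2.52 kg/m³.

2.52 kg/m³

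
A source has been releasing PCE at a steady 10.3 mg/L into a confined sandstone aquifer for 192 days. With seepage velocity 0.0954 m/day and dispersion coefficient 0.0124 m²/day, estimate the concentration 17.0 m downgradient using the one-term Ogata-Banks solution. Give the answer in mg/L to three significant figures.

7.49 mg/L

For a continuous step input, C/C₀ ≈ ½·erfc((x−vt)/(2√(Dt))).
vt = 0.0954 × 192 = 18.3168 m and 2√(Dt) = 2√(0.0124 × 192) = 3.086 m.
Argument (x−vt)/(2√(Dt)) = (17.0 − 18.3168)/3.086 = -0.4267; ½·erfc(-0.4267) = 0.7269.
C = 10.3 × 0.7269 = 7.49 mg/L.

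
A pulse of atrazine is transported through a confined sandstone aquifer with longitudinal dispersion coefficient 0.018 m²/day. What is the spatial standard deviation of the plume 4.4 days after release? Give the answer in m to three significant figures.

0.398 m

Dispersive spreading gives a Gaussian with σ² = 2Dt; advection only shifts the center.
σ = √(2 × 0.018 × 4.4) = 0.398 m.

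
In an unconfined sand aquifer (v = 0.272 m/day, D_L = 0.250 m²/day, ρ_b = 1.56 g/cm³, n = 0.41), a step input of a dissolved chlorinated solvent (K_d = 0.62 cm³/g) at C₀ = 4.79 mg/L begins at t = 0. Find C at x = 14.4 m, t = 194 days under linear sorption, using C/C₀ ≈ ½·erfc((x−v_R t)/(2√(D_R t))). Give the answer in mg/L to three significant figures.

2.86 mg/L

Retardation factor R = 1 + ρ_b·K_d/n = 1 + 1.56 × 0.62/0.41 = 3.359.
Sorption retards both mechanisms: v_R = v/R = 0.08098 m/day, D_R = D/R = 0.07443 m²/day.
v_R·t = 0.08098 × 194 = 15.71012 m; 2√(D_R t) = 7.600 m; argument = (14.4 − 15.71012)/7.600 = -0.1724.
C = C₀ × ½·erfc(-0.1724) = 4.79 × 0.5963 = 2.86 mg/L.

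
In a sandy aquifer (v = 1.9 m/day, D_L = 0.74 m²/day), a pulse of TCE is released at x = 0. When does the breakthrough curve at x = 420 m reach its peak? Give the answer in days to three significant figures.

For the 1D instantaneous-source solution, setting ∂C/∂t = 0 at fixed x gives v²t² + 2Dt − x² = 0, so t = (√(D² + v²x²) − D)/v².
√(D² + v²x²) = √(0.74² + 1.9² × 420²) = 798.0; v² = 3.61.
t = (798.0 − 0.74)/3.61 = 221 days (vs. the pure-advection estimate x/v = 221 d).

221 days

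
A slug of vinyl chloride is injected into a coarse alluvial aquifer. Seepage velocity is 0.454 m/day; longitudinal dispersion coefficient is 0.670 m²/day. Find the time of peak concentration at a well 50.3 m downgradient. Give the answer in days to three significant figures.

108 days

For the 1D instantaneous-source solution, setting ∂C/∂t = 0 at fixed x gives v²t² + 2Dt − x² = 0, so t = (√(D² + v²x²) − D)/v².
√(D² + v²x²) = √(0.670² + 0.454² × 50.3²) = 22.85; v² = 0.206116.
t = (22.85 − 0.670)/0.206116 = 108 days (vs. the pure-advection estimate x/v = 111 d).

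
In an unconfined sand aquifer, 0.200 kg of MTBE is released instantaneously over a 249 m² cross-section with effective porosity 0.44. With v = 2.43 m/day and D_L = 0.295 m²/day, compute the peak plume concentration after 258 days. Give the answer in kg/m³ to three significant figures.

The peak of an instantaneous 1D plume sits at x = vt; there the Gaussian factor is 1 and C_max = M/(n_e·A·√(4πDt)), where n_e·A is the pore area the mass is dissolved in.
√(4πDt) = √(4π × 0.295 × 258) = 30.93 m, so C_max = 0.200/(0.44 × 249 × 30.93) = 5.90e-05 kg/m³.

5.90e-05 kg/m³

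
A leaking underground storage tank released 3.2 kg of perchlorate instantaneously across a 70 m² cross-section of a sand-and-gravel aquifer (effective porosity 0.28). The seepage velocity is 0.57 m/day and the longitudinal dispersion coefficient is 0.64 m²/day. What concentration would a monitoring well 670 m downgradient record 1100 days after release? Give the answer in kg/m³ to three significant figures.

For an instantaneous plane source, C(x,t) = M/(n_e·A·√(4πDt)) · exp(−(x−vt)²/(4Dt)), with n_e·A the pore (flow) area.
Plume center vt = 0.57 × 1100 = 627 m, so the well at 670 m is 43 m downgradient of the peak.
√(4πDt) = 94.06 m, giving peak height M/(n_e·A·√(4πDt)) = 3.2/(0.28 × 70 × 94.06) = 0.001736 kg/m³.
(x−vt)²/(4Dt) = (43)²/(4 × 0.64 × 1100) = 0.6566; exp(−0.6566) = 0.5186.
C = 0.001736 × 0.5186 = 0.000900 kg/m³.

0.000900 kg/m³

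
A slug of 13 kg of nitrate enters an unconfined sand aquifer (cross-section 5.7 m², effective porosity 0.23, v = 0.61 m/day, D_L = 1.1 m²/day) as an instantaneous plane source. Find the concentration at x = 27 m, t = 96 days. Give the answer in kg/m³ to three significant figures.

For an instantaneous plane source, C(x,t) = M/(n_e·A·√(4πDt)) · exp(−(x−vt)²/(4Dt)), with n_e·A the pore (flow) area.
Plume center vt = 0.61 × 96 = 58.56 m, so the well at 27 m is 31.56 m upgradient of the peak.
√(4πDt) = 36.43 m, giving peak height M/(n_e·A·√(4πDt)) = 13/(0.23 × 5.7 × 36.43) = 0.2722 kg/m³.
(x−vt)²/(4Dt) = (-31.56)²/(4 × 1.1 × 96) = 2.358; exp(−2.358) = 0.09461.
C = 0.2722 × 0.09461 = 0.0258 kg/m³.

0.0258 kg/m³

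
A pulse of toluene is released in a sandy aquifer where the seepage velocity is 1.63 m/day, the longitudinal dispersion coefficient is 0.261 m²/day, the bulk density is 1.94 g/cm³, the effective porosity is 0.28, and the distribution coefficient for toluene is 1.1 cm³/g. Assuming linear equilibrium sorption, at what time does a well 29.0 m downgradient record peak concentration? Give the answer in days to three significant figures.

153 days

Retardation factor R = 1 + ρ_b·K_d/n = 1 + 1.94 × 1.1/0.28 = 8.621.
Sorption retards both mechanisms: v_R = v/R = 0.1891 m/day, D_R = D/R = 0.03027 m²/day.
Peak time from v_R²t² + 2D_R t − x² = 0: t = (√(D_R² + v_R²x²) − D_R)/v_R².
√(D_R² + v_R²x²) = √(0.03027² + 0.1891² × 29.0²) = 5.484; v_R² = 0.03576.
t = (5.484 − 0.03027)/0.03576 = 153 days.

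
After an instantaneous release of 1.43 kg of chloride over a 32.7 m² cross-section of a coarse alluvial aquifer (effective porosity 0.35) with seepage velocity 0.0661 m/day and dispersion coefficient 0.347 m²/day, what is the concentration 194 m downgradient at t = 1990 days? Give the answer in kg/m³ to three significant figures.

For an instantaneous plane source, C(x,t) = M/(n_e·A·√(4πDt)) · exp(−(x−vt)²/(4Dt)), with n_e·A the pore (flow) area.
Plume center vt = 0.0661 × 1990 = 131.539 m, so the well at 194 m is 62.461 m downgradient of the peak.
√(4πDt) = 93.15 m, giving peak height M/(n_e·A·√(4πDt)) = 1.43/(0.35 × 32.7 × 93.15) = 0.001341 kg/m³.
(x−vt)²/(4Dt) = (62.461)²/(4 × 0.347 × 1990) = 1.412; exp(−1.412) = 0.2437.
C = 0.001341 × 0.2437 = 0.000327 kg/m³.

0.000327 kg/m³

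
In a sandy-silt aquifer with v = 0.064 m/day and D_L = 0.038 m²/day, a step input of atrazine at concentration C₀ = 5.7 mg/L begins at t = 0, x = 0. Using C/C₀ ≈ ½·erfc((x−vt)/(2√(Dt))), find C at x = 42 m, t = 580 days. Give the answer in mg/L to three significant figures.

1.32 mg/L

For a continuous step input, C/C₀ ≈ ½·erfc((x−vt)/(2√(Dt))).
vt = 0.064 × 580 = 37.12 m and 2√(Dt) = 2√(0.038 × 580) = 9.389 m.
Argument (x−vt)/(2√(Dt)) = (42 − 37.12)/9.389 = 0.5198; ½·erfc(0.5198) = 0.2311.
C = 5.7 × 0.2311 = 1.32 mg/L.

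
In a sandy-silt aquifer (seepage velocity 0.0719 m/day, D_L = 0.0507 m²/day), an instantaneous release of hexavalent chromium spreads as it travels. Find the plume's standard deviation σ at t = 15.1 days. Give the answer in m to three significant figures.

Dispersive spreading gives a Gaussian with σ² = 2Dt; advection only shifts the center.
σ = √(2 × 0.0507 × 15.1) = 1.24 m.

1.24 m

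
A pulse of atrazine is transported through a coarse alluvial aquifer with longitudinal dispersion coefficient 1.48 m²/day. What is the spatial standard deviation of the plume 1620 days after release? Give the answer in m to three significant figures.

69.2 m

Dispersive spreading gives a Gaussian with σ² = 2Dt; advection only shifts the center.
σ = √(2 × 1.48 × 1620) = 69.2 m.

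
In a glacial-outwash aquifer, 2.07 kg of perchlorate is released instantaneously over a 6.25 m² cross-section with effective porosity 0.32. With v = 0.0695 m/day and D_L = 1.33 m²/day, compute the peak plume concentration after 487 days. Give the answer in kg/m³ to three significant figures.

0.0115 kg/m³

The peak of an instantaneous 1D plume sits at x = vt; there the Gaussian factor is 1 and C_max = M/(n_e·A·√(4πDt)), where n_e·A is the pore area the mass is dissolved in.
√(4πDt) = √(4π × 1.33 × 487) = 90.22 m, so C_max = 2.07/(0.32 × 6.25 × 90.22) = 0.0115 kg/m³.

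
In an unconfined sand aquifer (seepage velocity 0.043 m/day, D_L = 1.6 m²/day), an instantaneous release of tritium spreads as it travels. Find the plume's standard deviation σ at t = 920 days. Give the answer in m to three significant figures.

Dispersive spreading gives a Gaussian with σ² = 2Dt; advection only shifts the center.
σ = √(2 × 1.6 × 920) = 54.3 m.

54.3 m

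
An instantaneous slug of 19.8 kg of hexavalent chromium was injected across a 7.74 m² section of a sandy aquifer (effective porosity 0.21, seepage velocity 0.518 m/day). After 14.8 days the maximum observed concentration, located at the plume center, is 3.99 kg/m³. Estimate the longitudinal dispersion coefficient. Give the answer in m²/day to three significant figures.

At the plume center C_max = M/(n_e·A·√(4πDt)), so D = M²/(4πt·(n_e·A·C_max)²).
n_e·A·C_max = 0.21 × 7.74 × 3.99 = 6.485 kg/m.
D = 19.8²/(4π × 14.8 × 6.485²) = 0.0501 m²/day.

0.0501 m²/day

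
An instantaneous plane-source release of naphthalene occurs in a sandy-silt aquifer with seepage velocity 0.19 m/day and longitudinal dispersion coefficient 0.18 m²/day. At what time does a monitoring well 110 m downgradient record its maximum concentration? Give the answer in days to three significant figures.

574 days

For the 1D instantaneous-source solution, setting ∂C/∂t = 0 at fixed x gives v²t² + 2Dt − x² = 0, so t = (√(D² + v²x²) − D)/v².
√(D² + v²x²) = √(0.18² + 0.19² × 110²) = 20.90; v² = 0.0361.
t = (20.90 − 0.18)/0.0361 = 574 days (vs. the pure-advection estimate x/v = 579 d).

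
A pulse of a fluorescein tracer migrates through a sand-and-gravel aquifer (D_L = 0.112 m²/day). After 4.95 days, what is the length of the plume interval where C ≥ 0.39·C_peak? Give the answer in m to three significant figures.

The plume is Gaussian with σ = √(2Dt) = √(2 × 0.112 × 4.95) = 1.053 m.
C/C_peak = exp(−Δx²/(2σ²)) = 0.39 ⇒ Δx = σ·√(−2 ln 0.39) = 1.053 × 1.372 = 1.445 m.
Width = 2Δx = 2.89 m.

2.89 m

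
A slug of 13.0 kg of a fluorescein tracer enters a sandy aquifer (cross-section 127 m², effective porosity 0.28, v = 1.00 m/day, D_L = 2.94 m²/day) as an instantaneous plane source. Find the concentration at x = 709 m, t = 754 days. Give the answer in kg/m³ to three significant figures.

For an instantaneous plane source, C(x,t) = M/(n_e·A·√(4πDt)) · exp(−(x−vt)²/(4Dt)), with n_e·A the pore (flow) area.
Plume center vt = 1.00 × 754 = 754 m, so the well at 709 m is 45 m upgradient of the peak.
√(4πDt) = 166.9 m, giving peak height M/(n_e·A·√(4πDt)) = 13.0/(0.28 × 127 × 166.9) = 0.002190 kg/m³.
(x−vt)²/(4Dt) = (-45)²/(4 × 2.94 × 754) = 0.2284; exp(−0.2284) = 0.7958.
C = 0.002190 × 0.7958 = 0.00174 kg/m³.

0.00174 kg/m³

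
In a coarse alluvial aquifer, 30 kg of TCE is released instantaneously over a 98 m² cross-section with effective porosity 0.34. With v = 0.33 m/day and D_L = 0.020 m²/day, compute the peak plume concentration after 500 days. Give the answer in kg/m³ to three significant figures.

The peak of an instantaneous 1D plume sits at x = vt; there the Gaussian factor is 1 and C_max = M/(n_e·A·√(4πDt)), where n_e·A is the pore area the mass is dissolved in.
√(4πDt) = √(4π × 0.020 × 500) = 11.21 m, so C_max = 30/(0.34 × 98 × 11.21) = 0.0803 kg/m³.

0.0803 kg/m³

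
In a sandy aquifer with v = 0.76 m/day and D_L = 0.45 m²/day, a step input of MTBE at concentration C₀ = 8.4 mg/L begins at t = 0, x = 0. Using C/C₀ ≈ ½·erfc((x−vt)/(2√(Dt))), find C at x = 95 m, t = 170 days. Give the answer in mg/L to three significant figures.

For a continuous step input, C/C₀ ≈ ½·erfc((x−vt)/(2√(Dt))).
vt = 0.76 × 170 = 129.2 m and 2√(Dt) = 2√(0.45 × 170) = 17.49 m.
Argument (x−vt)/(2√(Dt)) = (95 − 129.2)/17.49 = -1.955; ½·erfc(-1.955) = 0.9972.
C = 8.4 × 0.9972 = 8.38 mg/L.

8.38 mg/L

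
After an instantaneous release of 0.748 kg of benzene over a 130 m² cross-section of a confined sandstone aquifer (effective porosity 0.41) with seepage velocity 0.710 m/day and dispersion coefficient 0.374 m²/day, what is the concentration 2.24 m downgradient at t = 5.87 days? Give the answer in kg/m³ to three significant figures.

0.00175 kg/m³

For an instantaneous plane source, C(x,t) = M/(n_e·A·√(4πDt)) · exp(−(x−vt)²/(4Dt)), with n_e·A the pore (flow) area.
Plume center vt = 0.710 × 5.87 = 4.1677 m, so the well at 2.24 m is 1.9277 m upgradient of the peak.
√(4πDt) = 5.252 m, giving peak height M/(n_e·A·√(4πDt)) = 0.748/(0.41 × 130 × 5.252) = 0.002672 kg/m³.
(x−vt)²/(4Dt) = (-1.9277)²/(4 × 0.374 × 5.87) = 0.4232; exp(−0.4232) = 0.6549.
C = 0.002672 × 0.6549 = 0.00175 kg/m³.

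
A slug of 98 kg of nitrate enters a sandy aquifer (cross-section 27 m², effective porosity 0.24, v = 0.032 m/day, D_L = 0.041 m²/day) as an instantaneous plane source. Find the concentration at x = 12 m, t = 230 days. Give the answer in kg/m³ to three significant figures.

For an instantaneous plane source, C(x,t) = M/(n_e·A·√(4πDt)) · exp(−(x−vt)²/(4Dt)), with n_e·A the pore (flow) area.
Plume center vt = 0.032 × 230 = 7.36 m, so the well at 12 m is 4.64 m downgradient of the peak.
√(4πDt) = 10.89 m, giving peak height M/(n_e·A·√(4πDt)) = 98/(0.24 × 27 × 10.89) = 1.389 kg/m³.
(x−vt)²/(4Dt) = (4.64)²/(4 × 0.041 × 230) = 0.5708; exp(−0.5708) = 0.5651.
C = 1.389 × 0.5651 = 0.785 kg/m³.

0.785 kg/m³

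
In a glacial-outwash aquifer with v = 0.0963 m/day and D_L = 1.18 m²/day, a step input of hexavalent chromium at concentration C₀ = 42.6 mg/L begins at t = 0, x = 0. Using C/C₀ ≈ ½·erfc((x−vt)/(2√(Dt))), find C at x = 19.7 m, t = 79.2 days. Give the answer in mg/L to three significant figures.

8.03 mg/L

For a continuous step input, C/C₀ ≈ ½·erfc((x−vt)/(2√(Dt))).
vt = 0.0963 × 79.2 = 7.62696 m and 2√(Dt) = 2√(1.18 × 79.2) = 19.33 m.
Argument (x−vt)/(2√(Dt)) = (19.7 − 7.62696)/19.33 = 0.6246; ½·erfc(0.6246) = 0.1885.
C = 42.6 × 0.1885 = 8.03 mg/L.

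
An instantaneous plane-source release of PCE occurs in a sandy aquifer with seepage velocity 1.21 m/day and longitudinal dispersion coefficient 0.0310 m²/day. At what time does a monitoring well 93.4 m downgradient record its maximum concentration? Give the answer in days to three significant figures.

77.2 days

For the 1D instantaneous-source solution, setting ∂C/∂t = 0 at fixed x gives v²t² + 2Dt − x² = 0, so t = (√(D² + v²x²) − D)/v².
√(D² + v²x²) = √(0.0310² + 1.21² × 93.4²) = 113.0; v² = 1.4641.
t = (113.0 − 0.0310)/1.4641 = 77.2 days (vs. the pure-advection estimate x/v = 77.2 d).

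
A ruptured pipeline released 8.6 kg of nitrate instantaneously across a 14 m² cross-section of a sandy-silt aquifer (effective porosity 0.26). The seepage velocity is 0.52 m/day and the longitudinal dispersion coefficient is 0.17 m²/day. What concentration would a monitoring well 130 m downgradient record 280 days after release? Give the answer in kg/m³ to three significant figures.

0.0269 kg/m³

For an instantaneous plane source, C(x,t) = M/(n_e·A·√(4πDt)) · exp(−(x−vt)²/(4Dt)), with n_e·A the pore (flow) area.
Plume center vt = 0.52 × 280 = 145.6 m, so the well at 130 m is 15.6 m upgradient of the peak.
√(4πDt) = 24.46 m, giving peak height M/(n_e·A·√(4πDt)) = 8.6/(0.26 × 14 × 24.46) = 0.09659 kg/m³.
(x−vt)²/(4Dt) = (-15.6)²/(4 × 0.17 × 280) = 1.278; exp(−1.278) = 0.2786.
C = 0.09659 × 0.2786 = 0.0269 kg/m³.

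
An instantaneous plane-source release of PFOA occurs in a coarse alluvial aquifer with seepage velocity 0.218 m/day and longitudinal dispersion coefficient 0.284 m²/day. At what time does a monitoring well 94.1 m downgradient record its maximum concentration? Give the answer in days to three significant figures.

For the 1D instantaneous-source solution, setting ∂C/∂t = 0 at fixed x gives v²t² + 2Dt − x² = 0, so t = (√(D² + v²x²) − D)/v².
√(D² + v²x²) = √(0.284² + 0.218² × 94.1²) = 20.52; v² = 0.047524.
t = (20.52 − 0.284)/0.047524 = 426 days (vs. the pure-advection estimate x/v = 432 d).

426 days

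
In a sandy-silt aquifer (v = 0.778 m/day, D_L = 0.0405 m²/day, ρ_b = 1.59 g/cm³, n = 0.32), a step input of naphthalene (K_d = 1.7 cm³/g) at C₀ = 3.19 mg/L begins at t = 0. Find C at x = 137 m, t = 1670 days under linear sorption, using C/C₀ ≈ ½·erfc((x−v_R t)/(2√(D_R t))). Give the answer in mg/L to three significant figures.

1.77 mg/L

Retardation factor R = 1 + ρ_b·K_d/n = 1 + 1.59 × 1.7/0.32 = 9.447.
Sorption retards both mechanisms: v_R = v/R = 0.08235 m/day, D_R = D/R = 0.004287 m²/day.
v_R·t = 0.08235 × 1670 = 137.5245 m; 2√(D_R t) = 5.351 m; argument = (137 − 137.5245)/5.351 = -0.09802.
C = C₀ × ½·erfc(-0.09802) = 3.19 × 0.5551 = 1.77 mg/L.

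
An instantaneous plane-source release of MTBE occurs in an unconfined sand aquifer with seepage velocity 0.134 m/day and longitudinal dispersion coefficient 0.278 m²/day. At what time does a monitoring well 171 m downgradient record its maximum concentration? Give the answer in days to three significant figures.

For the 1D instantaneous-source solution, setting ∂C/∂t = 0 at fixed x gives v²t² + 2Dt − x² = 0, so t = (√(D² + v²x²) − D)/v².
√(D² + v²x²) = √(0.278² + 0.134² × 171²) = 22.92; v² = 0.017956.
t = (22.92 − 0.278)/0.017956 = 1260 days (vs. the pure-advection estimate x/v = 1280 d).

1260 days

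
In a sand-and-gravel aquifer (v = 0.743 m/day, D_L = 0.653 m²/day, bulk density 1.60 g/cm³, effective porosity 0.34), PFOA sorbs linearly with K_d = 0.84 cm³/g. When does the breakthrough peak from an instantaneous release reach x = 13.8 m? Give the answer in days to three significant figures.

86.3 days

Retardation factor R = 1 + ρ_b·K_d/n = 1 + 1.60 × 0.84/0.34 = 4.953.
Sorption retards both mechanisms: v_R = v/R = 0.1500 m/day, D_R = D/R = 0.1318 m²/day.
Peak time from v_R²t² + 2D_R t − x² = 0: t = (√(D_R² + v_R²x²) − D_R)/v_R².
√(D_R² + v_R²x²) = √(0.1318² + 0.1500² × 13.8²) = 2.074; v_R² = 0.02250.
t = (2.074 − 0.1318)/0.02250 = 86.3 days.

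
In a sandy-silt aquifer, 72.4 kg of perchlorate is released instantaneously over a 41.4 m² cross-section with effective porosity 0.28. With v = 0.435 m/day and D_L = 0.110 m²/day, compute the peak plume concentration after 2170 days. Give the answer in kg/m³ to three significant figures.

The peak of an instantaneous 1D plume sits at x = vt; there the Gaussian factor is 1 and C_max = M/(n_e·A·√(4πDt)), where n_e·A is the pore area the mass is dissolved in.
√(4πDt) = √(4π × 0.110 × 2170) = 54.77 m, so C_max = 72.4/(0.28 × 41.4 × 54.77) = 0.114 kg/m³.

0.114 kg/m³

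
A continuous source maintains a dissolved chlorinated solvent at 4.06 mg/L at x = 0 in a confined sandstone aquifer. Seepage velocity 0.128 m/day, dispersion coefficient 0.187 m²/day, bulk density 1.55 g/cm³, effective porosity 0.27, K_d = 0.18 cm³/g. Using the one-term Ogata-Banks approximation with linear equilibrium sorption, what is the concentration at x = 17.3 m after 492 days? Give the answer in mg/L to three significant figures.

Retardation factor R = 1 + ρ_b·K_d/n = 1 + 1.55 × 0.18/0.27 = 2.033.
Sorption retards both mechanisms: v_R = v/R = 0.06296 m/day, D_R = D/R = 0.09198 m²/day.
v_R·t = 0.06296 × 492 = 30.97632 m; 2√(D_R t) = 13.45 m; argument = (17.3 − 30.97632)/13.45 = -1.017.
C = C₀ × ½·erfc(-1.017) = 4.06 × 0.9248 = 3.75 mg/L.

3.75 mg/L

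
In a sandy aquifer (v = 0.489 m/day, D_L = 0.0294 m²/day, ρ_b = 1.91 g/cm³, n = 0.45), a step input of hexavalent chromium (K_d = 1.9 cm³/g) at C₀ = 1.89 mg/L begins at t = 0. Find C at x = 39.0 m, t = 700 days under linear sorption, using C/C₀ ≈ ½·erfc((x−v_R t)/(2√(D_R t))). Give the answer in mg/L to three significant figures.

0.531 mg/L

Retardation factor R = 1 + ρ_b·K_d/n = 1 + 1.91 × 1.9/0.45 = 9.064.
Sorption retards both mechanisms: v_R = v/R = 0.05395 m/day, D_R = D/R = 0.003244 m²/day.
v_R·t = 0.05395 × 700 = 37.765 m; 2√(D_R t) = 3.014 m; argument = (39.0 − 37.765)/3.014 = 0.4098.
C = C₀ × ½·erfc(0.4098) = 1.89 × 0.2811 = 0.531 mg/L.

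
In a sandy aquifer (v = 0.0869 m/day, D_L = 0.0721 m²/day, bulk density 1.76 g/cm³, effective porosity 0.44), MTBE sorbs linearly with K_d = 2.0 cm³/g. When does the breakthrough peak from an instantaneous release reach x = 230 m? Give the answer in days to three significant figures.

23700 days

Retardation factor R = 1 + ρ_b·K_d/n = 1 + 1.76 × 2.0/0.44 = 9.000.
Sorption retards both mechanisms: v_R = v/R = 0.009656 m/day, D_R = D/R = 0.008011 m²/day.
Peak time from v_R²t² + 2D_R t − x² = 0: t = (√(D_R² + v_R²x²) − D_R)/v_R².
√(D_R² + v_R²x²) = √(0.008011² + 0.009656² × 230²) = 2.221; v_R² = 9.324e-05.
t = (2.221 − 0.008011)/9.324e-05 = 23700 days.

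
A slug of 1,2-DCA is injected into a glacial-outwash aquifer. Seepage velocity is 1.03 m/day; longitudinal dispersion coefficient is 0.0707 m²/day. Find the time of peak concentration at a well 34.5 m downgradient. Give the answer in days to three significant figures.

33.4 days

For the 1D instantaneous-source solution, setting ∂C/∂t = 0 at fixed x gives v²t² + 2Dt − x² = 0, so t = (√(D² + v²x²) − D)/v².
√(D² + v²x²) = √(0.0707² + 1.03² × 34.5²) = 35.54; v² = 1.0609.
t = (35.54 − 0.0707)/1.0609 = 33.4 days (vs. the pure-advection estimate x/v = 33.5 d).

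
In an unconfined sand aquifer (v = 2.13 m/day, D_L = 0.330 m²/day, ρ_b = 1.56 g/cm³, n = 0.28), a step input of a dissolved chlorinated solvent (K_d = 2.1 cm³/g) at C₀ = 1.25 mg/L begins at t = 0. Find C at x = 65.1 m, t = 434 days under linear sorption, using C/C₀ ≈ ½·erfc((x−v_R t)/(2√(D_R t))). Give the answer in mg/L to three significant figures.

1.18 mg/L

Retardation factor R = 1 + ρ_b·K_d/n = 1 + 1.56 × 2.1/0.28 = 12.70.
Sorption retards both mechanisms: v_R = v/R = 0.1677 m/day, D_R = D/R = 0.02598 m²/day.
v_R·t = 0.1677 × 434 = 72.7818 m; 2√(D_R t) = 6.716 m; argument = (65.1 − 72.7818)/6.716 = -1.144.
C = C₀ × ½·erfc(-1.144) = 1.25 × 0.9472 = 1.18 mg/L.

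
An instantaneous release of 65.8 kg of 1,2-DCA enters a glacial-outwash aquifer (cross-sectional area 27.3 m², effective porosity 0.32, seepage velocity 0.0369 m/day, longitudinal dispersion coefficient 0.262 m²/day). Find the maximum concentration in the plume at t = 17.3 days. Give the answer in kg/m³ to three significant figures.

The peak of an instantaneous 1D plume sits at x = vt; there the Gaussian factor is 1 and C_max = M/(n_e·A·√(4πDt)), where n_e·A is the pore area the mass is dissolved in.
√(4πDt) = √(4π × 0.262 × 17.3) = 7.547 m, so C_max = 65.8/(0.32 × 27.3 × 7.547) = 0.998 kg/m³.

0.998 kg/m³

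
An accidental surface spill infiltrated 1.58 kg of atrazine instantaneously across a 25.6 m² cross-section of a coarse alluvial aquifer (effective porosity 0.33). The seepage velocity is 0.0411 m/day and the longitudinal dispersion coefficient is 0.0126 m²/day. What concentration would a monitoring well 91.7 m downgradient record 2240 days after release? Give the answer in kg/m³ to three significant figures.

0.00992 kg/m³

For an instantaneous plane source, C(x,t) = M/(n_e·A·√(4πDt)) · exp(−(x−vt)²/(4Dt)), with n_e·A the pore (flow) area.
Plume center vt = 0.0411 × 2240 = 92.064 m, so the well at 91.7 m is 0.364 m upgradient of the peak.
√(4πDt) = 18.83 m, giving peak height M/(n_e·A·√(4πDt)) = 1.58/(0.33 × 25.6 × 18.83) = 0.009932 kg/m³.
(x−vt)²/(4Dt) = (-0.364)²/(4 × 0.0126 × 2240) = 0.001174; exp(−0.001174) = 0.9988.
C = 0.009932 × 0.9988 = 0.00992 kg/m³.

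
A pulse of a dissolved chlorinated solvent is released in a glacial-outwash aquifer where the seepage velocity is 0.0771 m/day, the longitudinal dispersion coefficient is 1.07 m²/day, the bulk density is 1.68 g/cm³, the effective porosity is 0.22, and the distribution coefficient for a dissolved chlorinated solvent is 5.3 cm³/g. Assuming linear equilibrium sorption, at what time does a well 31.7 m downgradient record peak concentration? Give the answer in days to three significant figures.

11100 days

Retardation factor R = 1 + ρ_b·K_d/n = 1 + 1.68 × 5.3/0.22 = 41.47.
Sorption retards both mechanisms: v_R = v/R = 0.001859 m/day, D_R = D/R = 0.02580 m²/day.
Peak time from v_R²t² + 2D_R t − x² = 0: t = (√(D_R² + v_R²x²) − D_R)/v_R².
√(D_R² + v_R²x²) = √(0.02580² + 0.001859² × 31.7²) = 0.06433; v_R² = 3.456e-06.
t = (0.06433 − 0.02580)/3.456e-06 = 11100 days.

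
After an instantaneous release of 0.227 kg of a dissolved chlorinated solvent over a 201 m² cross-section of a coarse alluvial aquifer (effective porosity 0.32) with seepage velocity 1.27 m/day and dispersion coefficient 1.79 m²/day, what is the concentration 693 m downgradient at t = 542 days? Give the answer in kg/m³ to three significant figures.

For an instantaneous plane source, C(x,t) = M/(n_e·A·√(4πDt)) · exp(−(x−vt)²/(4Dt)), with n_e·A the pore (flow) area.
Plume center vt = 1.27 × 542 = 688.34 m, so the well at 693 m is 4.66 m downgradient of the peak.
√(4πDt) = 110.4 m, giving peak height M/(n_e·A·√(4πDt)) = 0.227/(0.32 × 201 × 110.4) = 3.197e-05 kg/m³.
(x−vt)²/(4Dt) = (4.66)²/(4 × 1.79 × 542) = 0.005596; exp(−0.005596) = 0.9944.
C = 3.197e-05 × 0.9944 = 3.18e-05 kg/m³.

3.18e-05 kg/m³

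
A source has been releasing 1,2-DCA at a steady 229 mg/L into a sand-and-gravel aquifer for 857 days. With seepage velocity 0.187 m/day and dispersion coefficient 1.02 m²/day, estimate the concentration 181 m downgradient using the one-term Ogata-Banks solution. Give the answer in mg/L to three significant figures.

71.0 mg/L

For a continuous step input, C/C₀ ≈ ½·erfc((x−vt)/(2√(Dt))).
vt = 0.187 × 857 = 160.259 m and 2√(Dt) = 2√(1.02 × 857) = 59.13 m.
Argument (x−vt)/(2√(Dt)) = (181 − 160.259)/59.13 = 0.3508; ½·erfc(0.3508) = 0.3099.
C = 229 × 0.3099 = 71.0 mg/L.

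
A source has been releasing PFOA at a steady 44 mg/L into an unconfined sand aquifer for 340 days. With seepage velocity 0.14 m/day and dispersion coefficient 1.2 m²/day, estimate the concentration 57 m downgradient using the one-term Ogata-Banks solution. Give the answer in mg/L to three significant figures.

16.3 mg/L

For a continuous step input, C/C₀ ≈ ½·erfc((x−vt)/(2√(Dt))).
vt = 0.14 × 340 = 47.6 m and 2√(Dt) = 2√(1.2 × 340) = 40.40 m.
Argument (x−vt)/(2√(Dt)) = (57 − 47.6)/40.40 = 0.2327; ½·erfc(0.2327) = 0.3710.
C = 44 × 0.3710 = 16.3 mg/L.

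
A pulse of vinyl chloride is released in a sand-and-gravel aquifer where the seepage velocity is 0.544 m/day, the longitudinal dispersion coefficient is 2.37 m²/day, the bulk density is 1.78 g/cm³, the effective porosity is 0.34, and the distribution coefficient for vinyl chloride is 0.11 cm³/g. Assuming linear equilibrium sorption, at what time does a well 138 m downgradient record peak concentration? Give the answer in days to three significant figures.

Retardation factor R = 1 + ρ_b·K_d/n = 1 + 1.78 × 0.11/0.34 = 1.576.
Sorption retards both mechanisms: v_R = v/R = 0.3452 m/day, D_R = D/R = 1.504 m²/day.
Peak time from v_R²t² + 2D_R t − x² = 0: t = (√(D_R² + v_R²x²) − D_R)/v_R².
√(D_R² + v_R²x²) = √(1.504² + 0.3452² × 138²) = 47.66; v_R² = 0.1192.
t = (47.66 − 1.504)/0.1192 = 387 days.

387 days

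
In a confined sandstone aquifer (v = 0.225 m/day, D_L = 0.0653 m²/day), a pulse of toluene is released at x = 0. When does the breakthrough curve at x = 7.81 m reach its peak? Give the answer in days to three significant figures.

33.4 days

For the 1D instantaneous-source solution, setting ∂C/∂t = 0 at fixed x gives v²t² + 2Dt − x² = 0, so t = (√(D² + v²x²) − D)/v².
√(D² + v²x²) = √(0.0653² + 0.225² × 7.81²) = 1.758; v² = 0.050625.
t = (1.758 − 0.0653)/0.050625 = 33.4 days (vs. the pure-advection estimate x/v = 34.7 d).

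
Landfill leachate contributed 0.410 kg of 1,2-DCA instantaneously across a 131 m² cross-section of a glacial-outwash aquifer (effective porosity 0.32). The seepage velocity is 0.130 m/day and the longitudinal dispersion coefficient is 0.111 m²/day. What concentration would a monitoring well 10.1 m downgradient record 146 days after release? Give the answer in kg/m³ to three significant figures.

For an instantaneous plane source, C(x,t) = M/(n_e·A·√(4πDt)) · exp(−(x−vt)²/(4Dt)), with n_e·A the pore (flow) area.
Plume center vt = 0.130 × 146 = 18.98 m, so the well at 10.1 m is 8.88 m upgradient of the peak.
√(4πDt) = 14.27 m, giving peak height M/(n_e·A·√(4πDt)) = 0.410/(0.32 × 131 × 14.27) = 0.0006854 kg/m³.
(x−vt)²/(4Dt) = (-8.88)²/(4 × 0.111 × 146) = 1.216; exp(−1.216) = 0.2964.
C = 0.0006854 × 0.2964 = 0.000203 kg/m³.

0.000203 kg/m³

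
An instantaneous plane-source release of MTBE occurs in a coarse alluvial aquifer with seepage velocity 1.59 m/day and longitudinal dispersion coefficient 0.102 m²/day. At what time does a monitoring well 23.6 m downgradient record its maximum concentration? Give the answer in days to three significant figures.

For the 1D instantaneous-source solution, setting ∂C/∂t = 0 at fixed x gives v²t² + 2Dt − x² = 0, so t = (√(D² + v²x²) − D)/v².
√(D² + v²x²) = √(0.102² + 1.59² × 23.6²) = 37.52; v² = 2.5281.
t = (37.52 − 0.102)/2.5281 = 14.8 days (vs. the pure-advection estimate x/v = 14.8 d).

14.8 days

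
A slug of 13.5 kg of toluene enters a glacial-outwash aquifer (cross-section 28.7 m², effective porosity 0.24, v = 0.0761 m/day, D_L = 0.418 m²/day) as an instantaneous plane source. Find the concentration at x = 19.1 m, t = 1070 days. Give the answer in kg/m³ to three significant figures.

0.00298 kg/m³

For an instantaneous plane source, C(x,t) = M/(n_e·A·√(4πDt)) · exp(−(x−vt)²/(4Dt)), with n_e·A the pore (flow) area.
Plume center vt = 0.0761 × 1070 = 81.427 m, so the well at 19.1 m is 62.327 m upgradient of the peak.
√(4πDt) = 74.97 m, giving peak height M/(n_e·A·√(4πDt)) = 13.5/(0.24 × 28.7 × 74.97) = 0.02614 kg/m³.
(x−vt)²/(4Dt) = (-62.327)²/(4 × 0.418 × 1070) = 2.171; exp(−2.171) = 0.1141.
C = 0.02614 × 0.1141 = 0.00298 kg/m³.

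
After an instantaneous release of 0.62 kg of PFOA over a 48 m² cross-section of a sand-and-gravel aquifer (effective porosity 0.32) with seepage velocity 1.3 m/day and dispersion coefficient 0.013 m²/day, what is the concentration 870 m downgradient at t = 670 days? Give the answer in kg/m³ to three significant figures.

0.00375 kg/m³

For an instantaneous plane source, C(x,t) = M/(n_e·A·√(4πDt)) · exp(−(x−vt)²/(4Dt)), with n_e·A the pore (flow) area.
Plume center vt = 1.3 × 670 = 871 m, so the well at 870 m is 1 m upgradient of the peak.
√(4πDt) = 10.46 m, giving peak height M/(n_e·A·√(4πDt)) = 0.62/(0.32 × 48 × 10.46) = 0.003859 kg/m³.
(x−vt)²/(4Dt) = (-1)²/(4 × 0.013 × 670) = 0.02870; exp(−0.02870) = 0.9717.
C = 0.003859 × 0.9717 = 0.00375 kg/m³.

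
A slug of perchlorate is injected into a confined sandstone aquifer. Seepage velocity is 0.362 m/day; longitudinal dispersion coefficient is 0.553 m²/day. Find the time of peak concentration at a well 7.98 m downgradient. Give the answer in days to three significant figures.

For the 1D instantaneous-source solution, setting ∂C/∂t = 0 at fixed x gives v²t² + 2Dt − x² = 0, so t = (√(D² + v²x²) − D)/v².
√(D² + v²x²) = √(0.553² + 0.362² × 7.98²) = 2.941; v² = 0.131044.
t = (2.941 − 0.553)/0.131044 = 18.2 days (vs. the pure-advection estimate x/v = 22.0 d).

18.2 days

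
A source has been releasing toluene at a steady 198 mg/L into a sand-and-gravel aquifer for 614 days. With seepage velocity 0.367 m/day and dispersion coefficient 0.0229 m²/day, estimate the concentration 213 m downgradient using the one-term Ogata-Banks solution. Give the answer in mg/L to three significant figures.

For a continuous step input, C/C₀ ≈ ½·erfc((x−vt)/(2√(Dt))).
vt = 0.367 × 614 = 225.338 m and 2√(Dt) = 2√(0.0229 × 614) = 7.499 m.
Argument (x−vt)/(2√(Dt)) = (213 − 225.338)/7.499 = -1.645; ½·erfc(-1.645) = 0.9900.
C = 198 × 0.9900 = 196 mg/L.

196 mg/L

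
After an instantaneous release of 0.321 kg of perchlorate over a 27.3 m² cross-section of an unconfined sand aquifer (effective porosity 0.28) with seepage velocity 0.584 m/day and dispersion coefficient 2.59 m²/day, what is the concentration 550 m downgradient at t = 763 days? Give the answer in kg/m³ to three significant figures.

For an instantaneous plane source, C(x,t) = M/(n_e·A·√(4πDt)) · exp(−(x−vt)²/(4Dt)), with n_e·A the pore (flow) area.
Plume center vt = 0.584 × 763 = 445.592 m, so the well at 550 m is 104.408 m downgradient of the peak.
√(4πDt) = 157.6 m, giving peak height M/(n_e·A·√(4πDt)) = 0.321/(0.28 × 27.3 × 157.6) = 0.0002665 kg/m³.
(x−vt)²/(4Dt) = (104.408)²/(4 × 2.59 × 763) = 1.379; exp(−1.379) = 0.2518.
C = 0.0002665 × 0.2518 = 6.71e-05 kg/m³.

6.71e-05 kg/m³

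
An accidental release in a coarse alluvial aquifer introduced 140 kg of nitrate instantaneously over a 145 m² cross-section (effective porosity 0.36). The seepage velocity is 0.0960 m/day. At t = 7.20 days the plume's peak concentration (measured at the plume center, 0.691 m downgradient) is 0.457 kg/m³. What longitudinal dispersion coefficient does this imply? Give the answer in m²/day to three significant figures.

At the plume center C_max = M/(n_e·A·√(4πDt)), so D = M²/(4πt·(n_e·A·C_max)²).
n_e·A·C_max = 0.36 × 145 × 0.457 = 23.86 kg/m.
D = 140²/(4π × 7.20 × 23.86²) = 0.381 m²/day.

0.381 m²/day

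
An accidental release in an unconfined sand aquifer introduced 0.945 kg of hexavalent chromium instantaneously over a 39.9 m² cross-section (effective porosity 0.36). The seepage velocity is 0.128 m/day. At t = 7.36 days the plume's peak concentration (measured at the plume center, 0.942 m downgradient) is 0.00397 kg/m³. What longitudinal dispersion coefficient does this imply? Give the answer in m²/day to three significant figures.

At the plume center C_max = M/(n_e·A·√(4πDt)), so D = M²/(4πt·(n_e·A·C_max)²).
n_e·A·C_max = 0.36 × 39.9 × 0.00397 = 0.05703 kg/m.
D = 0.945²/(4π × 7.36 × 0.05703²) = 2.97 m²/day.

2.97 m²/day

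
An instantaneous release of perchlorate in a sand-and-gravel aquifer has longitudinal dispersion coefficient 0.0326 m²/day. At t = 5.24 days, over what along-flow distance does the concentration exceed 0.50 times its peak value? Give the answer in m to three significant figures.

The plume is Gaussian with σ = √(2Dt) = √(2 × 0.0326 × 5.24) = 0.5845 m.
C/C_peak = exp(−Δx²/(2σ²)) = 0.50 ⇒ Δx = σ·√(−2 ln 0.50) = 0.5845 × 1.177 = 0.6880 m.
Width = 2Δx = 1.38 m.

1.38 m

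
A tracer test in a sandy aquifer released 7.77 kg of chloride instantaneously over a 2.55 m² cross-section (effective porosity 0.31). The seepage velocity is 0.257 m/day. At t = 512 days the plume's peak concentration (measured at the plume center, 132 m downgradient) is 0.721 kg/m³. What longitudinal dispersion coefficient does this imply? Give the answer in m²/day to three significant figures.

At the plume center C_max = M/(n_e·A·√(4πDt)), so D = M²/(4πt·(n_e·A·C_max)²).
n_e·A·C_max = 0.31 × 2.55 × 0.721 = 0.5700 kg/m.
D = 7.77²/(4π × 512 × 0.5700²) = 0.0289 m²/day.

0.0289 m²/day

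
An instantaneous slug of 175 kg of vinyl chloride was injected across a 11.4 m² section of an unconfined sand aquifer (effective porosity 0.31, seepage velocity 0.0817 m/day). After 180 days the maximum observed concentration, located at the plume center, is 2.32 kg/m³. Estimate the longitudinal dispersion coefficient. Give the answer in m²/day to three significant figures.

0.201 m²/day

At the plume center C_max = M/(n_e·A·√(4πDt)), so D = M²/(4πt·(n_e·A·C_max)²).
n_e·A·C_max = 0.31 × 11.4 × 2.32 = 8.199 kg/m.
D = 175²/(4π × 180 × 8.199²) = 0.201 m²/day.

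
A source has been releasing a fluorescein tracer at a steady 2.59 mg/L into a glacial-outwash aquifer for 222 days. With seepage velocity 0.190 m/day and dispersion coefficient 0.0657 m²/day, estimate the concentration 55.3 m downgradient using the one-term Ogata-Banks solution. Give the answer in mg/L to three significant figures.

For a continuous step input, C/C₀ ≈ ½·erfc((x−vt)/(2√(Dt))).
vt = 0.190 × 222 = 42.18 m and 2√(Dt) = 2√(0.0657 × 222) = 7.638 m.
Argument (x−vt)/(2√(Dt)) = (55.3 − 42.18)/7.638 = 1.718; ½·erfc(1.718) = 0.007557.
C = 2.59 × 0.007557 = 0.0196 mg/L.

0.0196 mg/L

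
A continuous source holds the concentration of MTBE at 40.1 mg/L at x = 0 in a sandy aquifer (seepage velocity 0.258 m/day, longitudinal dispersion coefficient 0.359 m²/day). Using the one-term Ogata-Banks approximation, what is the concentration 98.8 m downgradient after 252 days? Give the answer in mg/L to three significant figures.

For a continuous step input, C/C₀ ≈ ½·erfc((x−vt)/(2√(Dt))).
vt = 0.258 × 252 = 65.016 m and 2√(Dt) = 2√(0.359 × 252) = 19.02 m.
Argument (x−vt)/(2√(Dt)) = (98.8 − 65.016)/19.02 = 1.776; ½·erfc(1.776) = 0.006009.
C = 40.1 × 0.006009 = 0.241 mg/L.

0.241 mg/L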